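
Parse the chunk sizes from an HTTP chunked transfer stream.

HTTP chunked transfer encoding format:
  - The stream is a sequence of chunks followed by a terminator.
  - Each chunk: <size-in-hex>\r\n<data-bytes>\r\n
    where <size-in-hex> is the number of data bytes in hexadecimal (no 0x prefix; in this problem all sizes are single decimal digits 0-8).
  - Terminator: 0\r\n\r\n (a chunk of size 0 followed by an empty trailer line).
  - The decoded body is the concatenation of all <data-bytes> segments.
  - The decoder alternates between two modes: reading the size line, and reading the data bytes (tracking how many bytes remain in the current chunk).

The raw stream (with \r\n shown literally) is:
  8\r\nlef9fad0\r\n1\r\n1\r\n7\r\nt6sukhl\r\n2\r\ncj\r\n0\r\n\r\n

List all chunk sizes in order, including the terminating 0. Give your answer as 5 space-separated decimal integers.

Chunk 1: stream[0..1]='8' size=0x8=8, data at stream[3..11]='lef9fad0' -> body[0..8], body so far='lef9fad0'
Chunk 2: stream[13..14]='1' size=0x1=1, data at stream[16..17]='1' -> body[8..9], body so far='lef9fad01'
Chunk 3: stream[19..20]='7' size=0x7=7, data at stream[22..29]='t6sukhl' -> body[9..16], body so far='lef9fad01t6sukhl'
Chunk 4: stream[31..32]='2' size=0x2=2, data at stream[34..36]='cj' -> body[16..18], body so far='lef9fad01t6sukhlcj'
Chunk 5: stream[38..39]='0' size=0 (terminator). Final body='lef9fad01t6sukhlcj' (18 bytes)

Answer: 8 1 7 2 0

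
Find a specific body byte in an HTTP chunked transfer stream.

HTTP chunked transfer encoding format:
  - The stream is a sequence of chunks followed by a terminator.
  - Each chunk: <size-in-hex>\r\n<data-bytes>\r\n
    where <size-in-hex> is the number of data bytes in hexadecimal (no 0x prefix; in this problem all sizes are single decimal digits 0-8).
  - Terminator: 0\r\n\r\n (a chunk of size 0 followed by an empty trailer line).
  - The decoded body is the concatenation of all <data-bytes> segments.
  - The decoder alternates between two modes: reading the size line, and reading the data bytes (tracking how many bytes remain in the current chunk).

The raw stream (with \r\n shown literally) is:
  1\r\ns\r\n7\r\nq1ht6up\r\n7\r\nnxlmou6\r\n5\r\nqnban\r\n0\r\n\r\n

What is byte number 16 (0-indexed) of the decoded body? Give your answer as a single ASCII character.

Answer: n

Derivation:
Chunk 1: stream[0..1]='1' size=0x1=1, data at stream[3..4]='s' -> body[0..1], body so far='s'
Chunk 2: stream[6..7]='7' size=0x7=7, data at stream[9..16]='q1ht6up' -> body[1..8], body so far='sq1ht6up'
Chunk 3: stream[18..19]='7' size=0x7=7, data at stream[21..28]='nxlmou6' -> body[8..15], body so far='sq1ht6upnxlmou6'
Chunk 4: stream[30..31]='5' size=0x5=5, data at stream[33..38]='qnban' -> body[15..20], body so far='sq1ht6upnxlmou6qnban'
Chunk 5: stream[40..41]='0' size=0 (terminator). Final body='sq1ht6upnxlmou6qnban' (20 bytes)
Body byte 16 = 'n'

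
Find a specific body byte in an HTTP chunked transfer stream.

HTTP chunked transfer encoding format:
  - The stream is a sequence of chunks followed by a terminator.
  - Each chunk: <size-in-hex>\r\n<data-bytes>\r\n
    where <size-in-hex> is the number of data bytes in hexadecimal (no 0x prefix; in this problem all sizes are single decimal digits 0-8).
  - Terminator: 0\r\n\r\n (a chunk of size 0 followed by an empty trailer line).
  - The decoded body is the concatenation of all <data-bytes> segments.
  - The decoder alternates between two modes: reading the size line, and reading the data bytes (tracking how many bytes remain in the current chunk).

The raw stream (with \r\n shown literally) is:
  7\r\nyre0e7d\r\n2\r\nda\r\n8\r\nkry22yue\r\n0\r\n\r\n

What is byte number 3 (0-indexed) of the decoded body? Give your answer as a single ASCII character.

Answer: 0

Derivation:
Chunk 1: stream[0..1]='7' size=0x7=7, data at stream[3..10]='yre0e7d' -> body[0..7], body so far='yre0e7d'
Chunk 2: stream[12..13]='2' size=0x2=2, data at stream[15..17]='da' -> body[7..9], body so far='yre0e7dda'
Chunk 3: stream[19..20]='8' size=0x8=8, data at stream[22..30]='kry22yue' -> body[9..17], body so far='yre0e7ddakry22yue'
Chunk 4: stream[32..33]='0' size=0 (terminator). Final body='yre0e7ddakry22yue' (17 bytes)
Body byte 3 = '0'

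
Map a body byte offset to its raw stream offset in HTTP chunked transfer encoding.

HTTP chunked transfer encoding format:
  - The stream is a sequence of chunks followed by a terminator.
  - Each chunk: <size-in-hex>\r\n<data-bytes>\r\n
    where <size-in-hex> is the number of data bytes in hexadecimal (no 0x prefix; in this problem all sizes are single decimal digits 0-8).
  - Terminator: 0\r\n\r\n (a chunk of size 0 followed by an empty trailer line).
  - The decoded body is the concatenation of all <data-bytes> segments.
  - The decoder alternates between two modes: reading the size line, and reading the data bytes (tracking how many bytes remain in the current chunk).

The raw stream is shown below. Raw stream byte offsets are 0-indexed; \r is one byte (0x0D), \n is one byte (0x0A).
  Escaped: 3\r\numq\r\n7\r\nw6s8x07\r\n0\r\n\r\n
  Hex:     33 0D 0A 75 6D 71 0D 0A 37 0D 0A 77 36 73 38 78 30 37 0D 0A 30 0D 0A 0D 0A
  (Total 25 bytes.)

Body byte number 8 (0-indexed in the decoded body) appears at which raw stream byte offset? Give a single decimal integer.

Answer: 16

Derivation:
Chunk 1: stream[0..1]='3' size=0x3=3, data at stream[3..6]='umq' -> body[0..3], body so far='umq'
Chunk 2: stream[8..9]='7' size=0x7=7, data at stream[11..18]='w6s8x07' -> body[3..10], body so far='umqw6s8x07'
Chunk 3: stream[20..21]='0' size=0 (terminator). Final body='umqw6s8x07' (10 bytes)
Body byte 8 at stream offset 16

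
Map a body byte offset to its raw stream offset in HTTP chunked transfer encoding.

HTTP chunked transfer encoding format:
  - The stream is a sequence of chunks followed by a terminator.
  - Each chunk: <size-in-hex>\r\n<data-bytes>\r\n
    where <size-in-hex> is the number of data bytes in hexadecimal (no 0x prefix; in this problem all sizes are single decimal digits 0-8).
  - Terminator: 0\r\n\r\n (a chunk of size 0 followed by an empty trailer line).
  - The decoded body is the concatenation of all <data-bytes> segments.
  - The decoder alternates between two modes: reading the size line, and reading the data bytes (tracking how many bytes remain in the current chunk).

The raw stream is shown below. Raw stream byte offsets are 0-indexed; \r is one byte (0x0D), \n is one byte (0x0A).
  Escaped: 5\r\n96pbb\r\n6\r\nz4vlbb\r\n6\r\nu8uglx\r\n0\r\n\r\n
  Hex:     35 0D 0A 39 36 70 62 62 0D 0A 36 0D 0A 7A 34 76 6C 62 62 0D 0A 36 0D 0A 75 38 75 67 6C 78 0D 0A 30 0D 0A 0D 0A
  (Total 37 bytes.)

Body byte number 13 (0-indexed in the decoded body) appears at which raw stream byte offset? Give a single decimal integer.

Answer: 26

Derivation:
Chunk 1: stream[0..1]='5' size=0x5=5, data at stream[3..8]='96pbb' -> body[0..5], body so far='96pbb'
Chunk 2: stream[10..11]='6' size=0x6=6, data at stream[13..19]='z4vlbb' -> body[5..11], body so far='96pbbz4vlbb'
Chunk 3: stream[21..22]='6' size=0x6=6, data at stream[24..30]='u8uglx' -> body[11..17], body so far='96pbbz4vlbbu8uglx'
Chunk 4: stream[32..33]='0' size=0 (terminator). Final body='96pbbz4vlbbu8uglx' (17 bytes)
Body byte 13 at stream offset 26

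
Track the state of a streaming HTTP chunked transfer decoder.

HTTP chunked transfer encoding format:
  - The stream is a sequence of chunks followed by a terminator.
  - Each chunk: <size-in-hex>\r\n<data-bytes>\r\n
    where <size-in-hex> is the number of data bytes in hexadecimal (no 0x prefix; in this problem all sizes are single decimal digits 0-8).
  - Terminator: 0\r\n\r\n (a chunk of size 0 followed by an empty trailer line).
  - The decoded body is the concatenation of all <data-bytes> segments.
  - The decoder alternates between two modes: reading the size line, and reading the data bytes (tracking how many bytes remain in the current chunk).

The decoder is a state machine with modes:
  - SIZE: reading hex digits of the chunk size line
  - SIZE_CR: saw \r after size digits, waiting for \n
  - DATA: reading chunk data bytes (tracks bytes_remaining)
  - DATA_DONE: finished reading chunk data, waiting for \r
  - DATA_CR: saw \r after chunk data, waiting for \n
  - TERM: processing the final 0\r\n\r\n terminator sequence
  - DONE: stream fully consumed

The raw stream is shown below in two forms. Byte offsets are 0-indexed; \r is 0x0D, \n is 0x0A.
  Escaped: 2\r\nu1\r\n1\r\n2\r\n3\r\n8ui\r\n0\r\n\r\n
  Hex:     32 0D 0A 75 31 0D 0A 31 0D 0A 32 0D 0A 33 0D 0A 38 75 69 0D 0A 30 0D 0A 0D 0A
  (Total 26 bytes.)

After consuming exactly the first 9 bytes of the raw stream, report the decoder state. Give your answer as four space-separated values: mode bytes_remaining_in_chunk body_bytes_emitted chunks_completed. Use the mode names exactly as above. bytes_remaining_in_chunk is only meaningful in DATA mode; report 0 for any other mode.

Answer: SIZE_CR 0 2 1

Derivation:
Byte 0 = '2': mode=SIZE remaining=0 emitted=0 chunks_done=0
Byte 1 = 0x0D: mode=SIZE_CR remaining=0 emitted=0 chunks_done=0
Byte 2 = 0x0A: mode=DATA remaining=2 emitted=0 chunks_done=0
Byte 3 = 'u': mode=DATA remaining=1 emitted=1 chunks_done=0
Byte 4 = '1': mode=DATA_DONE remaining=0 emitted=2 chunks_done=0
Byte 5 = 0x0D: mode=DATA_CR remaining=0 emitted=2 chunks_done=0
Byte 6 = 0x0A: mode=SIZE remaining=0 emitted=2 chunks_done=1
Byte 7 = '1': mode=SIZE remaining=0 emitted=2 chunks_done=1
Byte 8 = 0x0D: mode=SIZE_CR remaining=0 emitted=2 chunks_done=1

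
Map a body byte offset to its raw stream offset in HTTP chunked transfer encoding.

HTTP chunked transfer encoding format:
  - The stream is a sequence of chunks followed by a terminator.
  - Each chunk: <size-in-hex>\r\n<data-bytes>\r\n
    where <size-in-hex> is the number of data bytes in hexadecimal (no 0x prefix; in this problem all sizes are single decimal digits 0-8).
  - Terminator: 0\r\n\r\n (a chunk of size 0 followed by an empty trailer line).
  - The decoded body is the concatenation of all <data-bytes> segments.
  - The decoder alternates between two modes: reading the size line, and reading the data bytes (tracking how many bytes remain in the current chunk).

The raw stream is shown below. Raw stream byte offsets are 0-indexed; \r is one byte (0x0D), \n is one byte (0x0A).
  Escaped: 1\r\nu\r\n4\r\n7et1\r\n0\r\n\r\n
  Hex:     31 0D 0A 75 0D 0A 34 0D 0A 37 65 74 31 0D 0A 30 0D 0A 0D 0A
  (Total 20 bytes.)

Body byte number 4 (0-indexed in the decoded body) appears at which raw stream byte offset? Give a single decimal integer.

Chunk 1: stream[0..1]='1' size=0x1=1, data at stream[3..4]='u' -> body[0..1], body so far='u'
Chunk 2: stream[6..7]='4' size=0x4=4, data at stream[9..13]='7et1' -> body[1..5], body so far='u7et1'
Chunk 3: stream[15..16]='0' size=0 (terminator). Final body='u7et1' (5 bytes)
Body byte 4 at stream offset 12

Answer: 12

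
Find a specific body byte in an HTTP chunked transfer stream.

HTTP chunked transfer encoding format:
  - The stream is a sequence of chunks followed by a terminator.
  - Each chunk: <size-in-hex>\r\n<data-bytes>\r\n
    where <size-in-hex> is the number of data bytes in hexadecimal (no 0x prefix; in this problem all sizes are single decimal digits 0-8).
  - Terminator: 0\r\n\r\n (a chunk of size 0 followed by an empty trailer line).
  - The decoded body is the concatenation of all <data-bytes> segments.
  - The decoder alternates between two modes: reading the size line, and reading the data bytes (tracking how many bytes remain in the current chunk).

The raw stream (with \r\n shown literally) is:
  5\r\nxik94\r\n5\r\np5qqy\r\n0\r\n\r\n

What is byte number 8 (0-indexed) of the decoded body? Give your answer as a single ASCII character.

Answer: q

Derivation:
Chunk 1: stream[0..1]='5' size=0x5=5, data at stream[3..8]='xik94' -> body[0..5], body so far='xik94'
Chunk 2: stream[10..11]='5' size=0x5=5, data at stream[13..18]='p5qqy' -> body[5..10], body so far='xik94p5qqy'
Chunk 3: stream[20..21]='0' size=0 (terminator). Final body='xik94p5qqy' (10 bytes)
Body byte 8 = 'q'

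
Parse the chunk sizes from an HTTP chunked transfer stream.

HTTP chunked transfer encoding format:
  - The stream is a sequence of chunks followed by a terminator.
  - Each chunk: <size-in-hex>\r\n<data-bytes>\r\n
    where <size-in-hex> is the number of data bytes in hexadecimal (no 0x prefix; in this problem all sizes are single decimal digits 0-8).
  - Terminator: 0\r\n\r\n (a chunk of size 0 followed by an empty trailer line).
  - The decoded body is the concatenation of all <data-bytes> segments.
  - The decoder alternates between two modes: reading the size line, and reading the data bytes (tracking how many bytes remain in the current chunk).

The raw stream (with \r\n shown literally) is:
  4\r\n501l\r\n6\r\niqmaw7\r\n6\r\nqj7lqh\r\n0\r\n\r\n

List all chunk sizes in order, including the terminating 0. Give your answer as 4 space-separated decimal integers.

Answer: 4 6 6 0

Derivation:
Chunk 1: stream[0..1]='4' size=0x4=4, data at stream[3..7]='501l' -> body[0..4], body so far='501l'
Chunk 2: stream[9..10]='6' size=0x6=6, data at stream[12..18]='iqmaw7' -> body[4..10], body so far='501liqmaw7'
Chunk 3: stream[20..21]='6' size=0x6=6, data at stream[23..29]='qj7lqh' -> body[10..16], body so far='501liqmaw7qj7lqh'
Chunk 4: stream[31..32]='0' size=0 (terminator). Final body='501liqmaw7qj7lqh' (16 bytes)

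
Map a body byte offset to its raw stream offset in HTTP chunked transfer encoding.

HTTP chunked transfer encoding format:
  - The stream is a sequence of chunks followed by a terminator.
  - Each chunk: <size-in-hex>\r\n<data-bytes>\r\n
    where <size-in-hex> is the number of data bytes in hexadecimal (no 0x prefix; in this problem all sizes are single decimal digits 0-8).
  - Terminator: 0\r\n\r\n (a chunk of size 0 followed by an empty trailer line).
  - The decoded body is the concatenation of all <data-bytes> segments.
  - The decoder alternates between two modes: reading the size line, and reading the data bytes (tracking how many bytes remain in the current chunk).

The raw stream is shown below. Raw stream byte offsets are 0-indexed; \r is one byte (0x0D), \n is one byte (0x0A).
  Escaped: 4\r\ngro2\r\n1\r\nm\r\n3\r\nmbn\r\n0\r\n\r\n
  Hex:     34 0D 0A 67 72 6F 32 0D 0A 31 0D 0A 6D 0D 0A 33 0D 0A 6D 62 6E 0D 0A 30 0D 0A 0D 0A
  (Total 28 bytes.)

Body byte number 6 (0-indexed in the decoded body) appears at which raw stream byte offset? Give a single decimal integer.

Answer: 19

Derivation:
Chunk 1: stream[0..1]='4' size=0x4=4, data at stream[3..7]='gro2' -> body[0..4], body so far='gro2'
Chunk 2: stream[9..10]='1' size=0x1=1, data at stream[12..13]='m' -> body[4..5], body so far='gro2m'
Chunk 3: stream[15..16]='3' size=0x3=3, data at stream[18..21]='mbn' -> body[5..8], body so far='gro2mmbn'
Chunk 4: stream[23..24]='0' size=0 (terminator). Final body='gro2mmbn' (8 bytes)
Body byte 6 at stream offset 19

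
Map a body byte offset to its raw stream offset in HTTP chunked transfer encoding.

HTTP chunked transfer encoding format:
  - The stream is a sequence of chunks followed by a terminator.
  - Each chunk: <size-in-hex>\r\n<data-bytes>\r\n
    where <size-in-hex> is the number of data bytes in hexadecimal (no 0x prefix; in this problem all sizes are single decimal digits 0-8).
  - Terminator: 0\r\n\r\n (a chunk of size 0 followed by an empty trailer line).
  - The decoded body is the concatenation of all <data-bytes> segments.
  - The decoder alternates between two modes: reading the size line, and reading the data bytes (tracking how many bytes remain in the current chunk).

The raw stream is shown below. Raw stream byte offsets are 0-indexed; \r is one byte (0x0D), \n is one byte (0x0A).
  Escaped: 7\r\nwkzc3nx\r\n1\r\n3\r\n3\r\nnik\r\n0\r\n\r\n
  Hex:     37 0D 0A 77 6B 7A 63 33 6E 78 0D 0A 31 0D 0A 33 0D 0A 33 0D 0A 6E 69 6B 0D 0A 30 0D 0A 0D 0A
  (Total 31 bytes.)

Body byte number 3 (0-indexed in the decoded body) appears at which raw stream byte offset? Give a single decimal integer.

Chunk 1: stream[0..1]='7' size=0x7=7, data at stream[3..10]='wkzc3nx' -> body[0..7], body so far='wkzc3nx'
Chunk 2: stream[12..13]='1' size=0x1=1, data at stream[15..16]='3' -> body[7..8], body so far='wkzc3nx3'
Chunk 3: stream[18..19]='3' size=0x3=3, data at stream[21..24]='nik' -> body[8..11], body so far='wkzc3nx3nik'
Chunk 4: stream[26..27]='0' size=0 (terminator). Final body='wkzc3nx3nik' (11 bytes)
Body byte 3 at stream offset 6

Answer: 6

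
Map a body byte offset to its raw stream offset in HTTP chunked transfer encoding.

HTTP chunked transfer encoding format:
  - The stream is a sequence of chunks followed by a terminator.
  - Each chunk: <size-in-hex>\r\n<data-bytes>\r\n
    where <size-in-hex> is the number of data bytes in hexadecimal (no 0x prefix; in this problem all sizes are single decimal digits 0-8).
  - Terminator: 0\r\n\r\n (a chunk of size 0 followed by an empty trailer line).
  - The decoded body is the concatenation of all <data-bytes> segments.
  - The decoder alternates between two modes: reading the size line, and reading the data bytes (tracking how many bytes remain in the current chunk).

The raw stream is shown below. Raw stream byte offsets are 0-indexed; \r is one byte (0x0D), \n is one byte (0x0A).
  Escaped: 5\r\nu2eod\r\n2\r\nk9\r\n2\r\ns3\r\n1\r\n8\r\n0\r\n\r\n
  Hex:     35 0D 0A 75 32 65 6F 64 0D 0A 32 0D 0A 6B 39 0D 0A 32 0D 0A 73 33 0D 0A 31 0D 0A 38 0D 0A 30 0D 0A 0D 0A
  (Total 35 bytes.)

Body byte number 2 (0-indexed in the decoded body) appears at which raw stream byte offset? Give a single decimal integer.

Chunk 1: stream[0..1]='5' size=0x5=5, data at stream[3..8]='u2eod' -> body[0..5], body so far='u2eod'
Chunk 2: stream[10..11]='2' size=0x2=2, data at stream[13..15]='k9' -> body[5..7], body so far='u2eodk9'
Chunk 3: stream[17..18]='2' size=0x2=2, data at stream[20..22]='s3' -> body[7..9], body so far='u2eodk9s3'
Chunk 4: stream[24..25]='1' size=0x1=1, data at stream[27..28]='8' -> body[9..10], body so far='u2eodk9s38'
Chunk 5: stream[30..31]='0' size=0 (terminator). Final body='u2eodk9s38' (10 bytes)
Body byte 2 at stream offset 5

Answer: 5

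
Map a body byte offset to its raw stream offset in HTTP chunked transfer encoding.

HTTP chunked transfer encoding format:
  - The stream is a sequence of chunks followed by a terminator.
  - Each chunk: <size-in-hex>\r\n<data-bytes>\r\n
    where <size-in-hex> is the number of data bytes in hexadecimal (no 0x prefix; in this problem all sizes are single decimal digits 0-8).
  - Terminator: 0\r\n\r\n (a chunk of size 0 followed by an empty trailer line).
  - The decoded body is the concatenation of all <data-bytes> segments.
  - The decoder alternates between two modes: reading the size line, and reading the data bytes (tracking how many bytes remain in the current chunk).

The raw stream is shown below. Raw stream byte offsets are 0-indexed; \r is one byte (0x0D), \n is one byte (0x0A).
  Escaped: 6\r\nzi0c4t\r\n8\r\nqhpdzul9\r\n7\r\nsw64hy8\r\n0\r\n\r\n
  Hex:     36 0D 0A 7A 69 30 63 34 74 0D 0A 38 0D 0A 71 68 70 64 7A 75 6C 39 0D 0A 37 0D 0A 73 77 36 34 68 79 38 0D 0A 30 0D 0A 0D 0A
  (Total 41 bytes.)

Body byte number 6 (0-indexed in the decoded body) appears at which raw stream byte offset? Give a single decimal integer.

Answer: 14

Derivation:
Chunk 1: stream[0..1]='6' size=0x6=6, data at stream[3..9]='zi0c4t' -> body[0..6], body so far='zi0c4t'
Chunk 2: stream[11..12]='8' size=0x8=8, data at stream[14..22]='qhpdzul9' -> body[6..14], body so far='zi0c4tqhpdzul9'
Chunk 3: stream[24..25]='7' size=0x7=7, data at stream[27..34]='sw64hy8' -> body[14..21], body so far='zi0c4tqhpdzul9sw64hy8'
Chunk 4: stream[36..37]='0' size=0 (terminator). Final body='zi0c4tqhpdzul9sw64hy8' (21 bytes)
Body byte 6 at stream offset 14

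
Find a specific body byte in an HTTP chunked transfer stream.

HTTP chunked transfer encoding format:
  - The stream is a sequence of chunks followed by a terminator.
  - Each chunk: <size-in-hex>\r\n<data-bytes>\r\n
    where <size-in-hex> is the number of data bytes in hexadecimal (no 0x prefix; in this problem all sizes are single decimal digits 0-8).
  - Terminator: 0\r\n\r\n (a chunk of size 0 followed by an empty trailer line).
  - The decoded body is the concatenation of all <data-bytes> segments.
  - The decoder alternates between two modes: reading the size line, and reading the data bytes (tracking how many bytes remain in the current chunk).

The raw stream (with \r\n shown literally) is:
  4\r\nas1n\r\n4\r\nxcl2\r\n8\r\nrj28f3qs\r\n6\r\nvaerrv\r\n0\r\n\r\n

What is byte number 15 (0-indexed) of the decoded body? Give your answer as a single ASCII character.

Chunk 1: stream[0..1]='4' size=0x4=4, data at stream[3..7]='as1n' -> body[0..4], body so far='as1n'
Chunk 2: stream[9..10]='4' size=0x4=4, data at stream[12..16]='xcl2' -> body[4..8], body so far='as1nxcl2'
Chunk 3: stream[18..19]='8' size=0x8=8, data at stream[21..29]='rj28f3qs' -> body[8..16], body so far='as1nxcl2rj28f3qs'
Chunk 4: stream[31..32]='6' size=0x6=6, data at stream[34..40]='vaerrv' -> body[16..22], body so far='as1nxcl2rj28f3qsvaerrv'
Chunk 5: stream[42..43]='0' size=0 (terminator). Final body='as1nxcl2rj28f3qsvaerrv' (22 bytes)
Body byte 15 = 's'

Answer: s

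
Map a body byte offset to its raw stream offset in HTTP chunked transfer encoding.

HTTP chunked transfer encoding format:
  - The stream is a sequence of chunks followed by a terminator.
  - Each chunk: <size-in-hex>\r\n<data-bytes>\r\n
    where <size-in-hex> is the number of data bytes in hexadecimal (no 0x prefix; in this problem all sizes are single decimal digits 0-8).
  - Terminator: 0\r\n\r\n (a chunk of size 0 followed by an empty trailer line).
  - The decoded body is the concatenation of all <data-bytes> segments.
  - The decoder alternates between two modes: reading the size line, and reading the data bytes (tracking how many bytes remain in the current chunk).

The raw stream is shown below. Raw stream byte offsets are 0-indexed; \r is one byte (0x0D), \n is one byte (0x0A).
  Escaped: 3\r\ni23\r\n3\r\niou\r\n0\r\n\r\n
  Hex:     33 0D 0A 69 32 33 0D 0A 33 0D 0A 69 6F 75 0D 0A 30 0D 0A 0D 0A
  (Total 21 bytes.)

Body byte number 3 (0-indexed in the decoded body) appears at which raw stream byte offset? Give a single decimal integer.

Answer: 11

Derivation:
Chunk 1: stream[0..1]='3' size=0x3=3, data at stream[3..6]='i23' -> body[0..3], body so far='i23'
Chunk 2: stream[8..9]='3' size=0x3=3, data at stream[11..14]='iou' -> body[3..6], body so far='i23iou'
Chunk 3: stream[16..17]='0' size=0 (terminator). Final body='i23iou' (6 bytes)
Body byte 3 at stream offset 11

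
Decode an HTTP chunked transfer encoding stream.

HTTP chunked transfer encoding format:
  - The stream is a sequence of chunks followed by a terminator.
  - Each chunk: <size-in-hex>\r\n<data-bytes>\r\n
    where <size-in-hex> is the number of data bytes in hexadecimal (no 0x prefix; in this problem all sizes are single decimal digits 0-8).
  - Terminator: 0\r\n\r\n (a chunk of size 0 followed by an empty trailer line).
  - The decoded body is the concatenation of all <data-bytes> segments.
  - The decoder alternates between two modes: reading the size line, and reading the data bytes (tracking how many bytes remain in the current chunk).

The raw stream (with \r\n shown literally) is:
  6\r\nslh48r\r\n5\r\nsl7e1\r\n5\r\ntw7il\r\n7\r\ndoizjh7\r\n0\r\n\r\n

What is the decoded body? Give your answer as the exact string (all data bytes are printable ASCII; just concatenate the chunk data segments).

Answer: slh48rsl7e1tw7ildoizjh7

Derivation:
Chunk 1: stream[0..1]='6' size=0x6=6, data at stream[3..9]='slh48r' -> body[0..6], body so far='slh48r'
Chunk 2: stream[11..12]='5' size=0x5=5, data at stream[14..19]='sl7e1' -> body[6..11], body so far='slh48rsl7e1'
Chunk 3: stream[21..22]='5' size=0x5=5, data at stream[24..29]='tw7il' -> body[11..16], body so far='slh48rsl7e1tw7il'
Chunk 4: stream[31..32]='7' size=0x7=7, data at stream[34..41]='doizjh7' -> body[16..23], body so far='slh48rsl7e1tw7ildoizjh7'
Chunk 5: stream[43..44]='0' size=0 (terminator). Final body='slh48rsl7e1tw7ildoizjh7' (23 bytes)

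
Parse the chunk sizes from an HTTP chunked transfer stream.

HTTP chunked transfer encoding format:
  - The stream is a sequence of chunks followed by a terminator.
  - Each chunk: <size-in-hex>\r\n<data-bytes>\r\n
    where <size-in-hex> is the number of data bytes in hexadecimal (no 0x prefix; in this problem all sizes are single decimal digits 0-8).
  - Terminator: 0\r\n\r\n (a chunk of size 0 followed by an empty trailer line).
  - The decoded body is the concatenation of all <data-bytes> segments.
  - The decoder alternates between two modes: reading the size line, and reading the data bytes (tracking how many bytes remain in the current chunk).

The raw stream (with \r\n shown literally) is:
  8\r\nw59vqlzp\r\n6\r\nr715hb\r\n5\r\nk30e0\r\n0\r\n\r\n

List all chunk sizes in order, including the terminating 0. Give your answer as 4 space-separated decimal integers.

Answer: 8 6 5 0

Derivation:
Chunk 1: stream[0..1]='8' size=0x8=8, data at stream[3..11]='w59vqlzp' -> body[0..8], body so far='w59vqlzp'
Chunk 2: stream[13..14]='6' size=0x6=6, data at stream[16..22]='r715hb' -> body[8..14], body so far='w59vqlzpr715hb'
Chunk 3: stream[24..25]='5' size=0x5=5, data at stream[27..32]='k30e0' -> body[14..19], body so far='w59vqlzpr715hbk30e0'
Chunk 4: stream[34..35]='0' size=0 (terminator). Final body='w59vqlzpr715hbk30e0' (19 bytes)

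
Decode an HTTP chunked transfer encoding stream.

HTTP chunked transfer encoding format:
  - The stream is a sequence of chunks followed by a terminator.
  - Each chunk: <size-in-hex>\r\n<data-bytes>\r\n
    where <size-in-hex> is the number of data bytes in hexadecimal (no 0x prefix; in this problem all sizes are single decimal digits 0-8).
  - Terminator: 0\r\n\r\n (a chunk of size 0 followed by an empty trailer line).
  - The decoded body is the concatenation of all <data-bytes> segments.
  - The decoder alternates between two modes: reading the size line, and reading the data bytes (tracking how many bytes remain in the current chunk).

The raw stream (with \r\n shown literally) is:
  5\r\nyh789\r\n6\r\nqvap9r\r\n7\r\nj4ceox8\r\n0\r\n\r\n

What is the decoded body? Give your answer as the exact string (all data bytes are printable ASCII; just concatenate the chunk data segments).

Chunk 1: stream[0..1]='5' size=0x5=5, data at stream[3..8]='yh789' -> body[0..5], body so far='yh789'
Chunk 2: stream[10..11]='6' size=0x6=6, data at stream[13..19]='qvap9r' -> body[5..11], body so far='yh789qvap9r'
Chunk 3: stream[21..22]='7' size=0x7=7, data at stream[24..31]='j4ceox8' -> body[11..18], body so far='yh789qvap9rj4ceox8'
Chunk 4: stream[33..34]='0' size=0 (terminator). Final body='yh789qvap9rj4ceox8' (18 bytes)

Answer: yh789qvap9rj4ceox8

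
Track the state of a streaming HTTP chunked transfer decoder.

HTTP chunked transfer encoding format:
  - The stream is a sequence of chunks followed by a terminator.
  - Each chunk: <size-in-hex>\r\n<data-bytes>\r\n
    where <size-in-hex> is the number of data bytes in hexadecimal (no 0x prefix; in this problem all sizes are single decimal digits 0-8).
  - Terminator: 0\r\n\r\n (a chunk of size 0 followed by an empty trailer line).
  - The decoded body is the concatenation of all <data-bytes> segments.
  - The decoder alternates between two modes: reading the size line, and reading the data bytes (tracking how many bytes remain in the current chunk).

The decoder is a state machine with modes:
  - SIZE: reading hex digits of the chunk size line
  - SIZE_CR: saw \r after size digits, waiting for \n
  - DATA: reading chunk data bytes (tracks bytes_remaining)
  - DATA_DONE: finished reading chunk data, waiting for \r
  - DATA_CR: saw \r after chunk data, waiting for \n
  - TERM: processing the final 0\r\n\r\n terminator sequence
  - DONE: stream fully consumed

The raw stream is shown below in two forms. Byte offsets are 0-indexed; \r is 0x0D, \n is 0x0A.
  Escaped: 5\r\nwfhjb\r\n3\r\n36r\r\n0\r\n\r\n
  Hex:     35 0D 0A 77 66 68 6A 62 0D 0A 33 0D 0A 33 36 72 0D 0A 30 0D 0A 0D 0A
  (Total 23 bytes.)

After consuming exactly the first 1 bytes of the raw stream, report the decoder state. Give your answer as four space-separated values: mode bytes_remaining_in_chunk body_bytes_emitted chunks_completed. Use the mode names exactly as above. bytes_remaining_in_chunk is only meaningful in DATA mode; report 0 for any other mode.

Byte 0 = '5': mode=SIZE remaining=0 emitted=0 chunks_done=0

Answer: SIZE 0 0 0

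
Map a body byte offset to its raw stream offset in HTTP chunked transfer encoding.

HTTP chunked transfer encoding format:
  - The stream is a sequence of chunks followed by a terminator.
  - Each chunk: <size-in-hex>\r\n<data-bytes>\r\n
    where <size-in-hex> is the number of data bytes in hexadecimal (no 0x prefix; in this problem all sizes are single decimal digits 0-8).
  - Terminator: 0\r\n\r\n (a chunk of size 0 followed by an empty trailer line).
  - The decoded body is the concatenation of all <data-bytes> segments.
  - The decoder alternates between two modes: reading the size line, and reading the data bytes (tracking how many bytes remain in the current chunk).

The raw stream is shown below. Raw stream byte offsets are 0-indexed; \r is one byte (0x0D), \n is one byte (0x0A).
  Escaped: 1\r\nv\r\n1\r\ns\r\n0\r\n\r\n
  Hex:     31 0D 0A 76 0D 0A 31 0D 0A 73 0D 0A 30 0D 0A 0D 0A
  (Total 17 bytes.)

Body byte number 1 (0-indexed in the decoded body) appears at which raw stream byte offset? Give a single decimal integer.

Chunk 1: stream[0..1]='1' size=0x1=1, data at stream[3..4]='v' -> body[0..1], body so far='v'
Chunk 2: stream[6..7]='1' size=0x1=1, data at stream[9..10]='s' -> body[1..2], body so far='vs'
Chunk 3: stream[12..13]='0' size=0 (terminator). Final body='vs' (2 bytes)
Body byte 1 at stream offset 9

Answer: 9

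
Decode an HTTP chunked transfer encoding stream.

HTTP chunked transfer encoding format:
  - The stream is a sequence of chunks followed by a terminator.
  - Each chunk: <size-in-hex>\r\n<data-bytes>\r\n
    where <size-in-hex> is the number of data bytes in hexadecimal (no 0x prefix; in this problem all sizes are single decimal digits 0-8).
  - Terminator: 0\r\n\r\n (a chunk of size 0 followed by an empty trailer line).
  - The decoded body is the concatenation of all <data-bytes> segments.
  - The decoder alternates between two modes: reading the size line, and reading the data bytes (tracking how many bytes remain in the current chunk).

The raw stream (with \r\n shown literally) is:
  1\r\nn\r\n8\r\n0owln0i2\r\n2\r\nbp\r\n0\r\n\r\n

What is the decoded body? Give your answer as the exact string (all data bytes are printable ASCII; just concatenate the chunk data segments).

Chunk 1: stream[0..1]='1' size=0x1=1, data at stream[3..4]='n' -> body[0..1], body so far='n'
Chunk 2: stream[6..7]='8' size=0x8=8, data at stream[9..17]='0owln0i2' -> body[1..9], body so far='n0owln0i2'
Chunk 3: stream[19..20]='2' size=0x2=2, data at stream[22..24]='bp' -> body[9..11], body so far='n0owln0i2bp'
Chunk 4: stream[26..27]='0' size=0 (terminator). Final body='n0owln0i2bp' (11 bytes)

Answer: n0owln0i2bp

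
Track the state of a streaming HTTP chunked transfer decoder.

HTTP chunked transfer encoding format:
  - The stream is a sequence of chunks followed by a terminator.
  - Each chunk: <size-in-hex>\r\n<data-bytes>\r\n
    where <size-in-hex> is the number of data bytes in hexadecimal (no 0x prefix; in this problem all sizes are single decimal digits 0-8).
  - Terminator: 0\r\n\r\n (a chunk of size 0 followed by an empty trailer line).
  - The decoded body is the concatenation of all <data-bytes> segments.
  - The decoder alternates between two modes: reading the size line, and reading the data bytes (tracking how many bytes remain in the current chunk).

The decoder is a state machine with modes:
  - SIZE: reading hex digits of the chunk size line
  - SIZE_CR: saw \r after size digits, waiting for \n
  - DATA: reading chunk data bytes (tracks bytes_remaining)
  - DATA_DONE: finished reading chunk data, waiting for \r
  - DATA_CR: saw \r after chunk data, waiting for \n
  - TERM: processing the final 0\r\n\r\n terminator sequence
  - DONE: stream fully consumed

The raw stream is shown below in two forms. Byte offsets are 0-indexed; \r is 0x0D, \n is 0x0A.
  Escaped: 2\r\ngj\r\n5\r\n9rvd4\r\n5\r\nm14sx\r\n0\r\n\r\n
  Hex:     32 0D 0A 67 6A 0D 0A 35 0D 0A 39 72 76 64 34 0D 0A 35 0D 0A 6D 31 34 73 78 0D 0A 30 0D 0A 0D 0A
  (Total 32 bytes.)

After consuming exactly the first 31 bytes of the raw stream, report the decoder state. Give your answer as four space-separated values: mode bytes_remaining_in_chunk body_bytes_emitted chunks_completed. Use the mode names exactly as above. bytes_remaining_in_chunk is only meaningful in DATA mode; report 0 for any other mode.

Byte 0 = '2': mode=SIZE remaining=0 emitted=0 chunks_done=0
Byte 1 = 0x0D: mode=SIZE_CR remaining=0 emitted=0 chunks_done=0
Byte 2 = 0x0A: mode=DATA remaining=2 emitted=0 chunks_done=0
Byte 3 = 'g': mode=DATA remaining=1 emitted=1 chunks_done=0
Byte 4 = 'j': mode=DATA_DONE remaining=0 emitted=2 chunks_done=0
Byte 5 = 0x0D: mode=DATA_CR remaining=0 emitted=2 chunks_done=0
Byte 6 = 0x0A: mode=SIZE remaining=0 emitted=2 chunks_done=1
Byte 7 = '5': mode=SIZE remaining=0 emitted=2 chunks_done=1
Byte 8 = 0x0D: mode=SIZE_CR remaining=0 emitted=2 chunks_done=1
Byte 9 = 0x0A: mode=DATA remaining=5 emitted=2 chunks_done=1
Byte 10 = '9': mode=DATA remaining=4 emitted=3 chunks_done=1
Byte 11 = 'r': mode=DATA remaining=3 emitted=4 chunks_done=1
Byte 12 = 'v': mode=DATA remaining=2 emitted=5 chunks_done=1
Byte 13 = 'd': mode=DATA remaining=1 emitted=6 chunks_done=1
Byte 14 = '4': mode=DATA_DONE remaining=0 emitted=7 chunks_done=1
Byte 15 = 0x0D: mode=DATA_CR remaining=0 emitted=7 chunks_done=1
Byte 16 = 0x0A: mode=SIZE remaining=0 emitted=7 chunks_done=2
Byte 17 = '5': mode=SIZE remaining=0 emitted=7 chunks_done=2
Byte 18 = 0x0D: mode=SIZE_CR remaining=0 emitted=7 chunks_done=2
Byte 19 = 0x0A: mode=DATA remaining=5 emitted=7 chunks_done=2
Byte 20 = 'm': mode=DATA remaining=4 emitted=8 chunks_done=2
Byte 21 = '1': mode=DATA remaining=3 emitted=9 chunks_done=2
Byte 22 = '4': mode=DATA remaining=2 emitted=10 chunks_done=2
Byte 23 = 's': mode=DATA remaining=1 emitted=11 chunks_done=2
Byte 24 = 'x': mode=DATA_DONE remaining=0 emitted=12 chunks_done=2
Byte 25 = 0x0D: mode=DATA_CR remaining=0 emitted=12 chunks_done=2
Byte 26 = 0x0A: mode=SIZE remaining=0 emitted=12 chunks_done=3
Byte 27 = '0': mode=SIZE remaining=0 emitted=12 chunks_done=3
Byte 28 = 0x0D: mode=SIZE_CR remaining=0 emitted=12 chunks_done=3
Byte 29 = 0x0A: mode=TERM remaining=0 emitted=12 chunks_done=3
Byte 30 = 0x0D: mode=TERM remaining=0 emitted=12 chunks_done=3

Answer: TERM 0 12 3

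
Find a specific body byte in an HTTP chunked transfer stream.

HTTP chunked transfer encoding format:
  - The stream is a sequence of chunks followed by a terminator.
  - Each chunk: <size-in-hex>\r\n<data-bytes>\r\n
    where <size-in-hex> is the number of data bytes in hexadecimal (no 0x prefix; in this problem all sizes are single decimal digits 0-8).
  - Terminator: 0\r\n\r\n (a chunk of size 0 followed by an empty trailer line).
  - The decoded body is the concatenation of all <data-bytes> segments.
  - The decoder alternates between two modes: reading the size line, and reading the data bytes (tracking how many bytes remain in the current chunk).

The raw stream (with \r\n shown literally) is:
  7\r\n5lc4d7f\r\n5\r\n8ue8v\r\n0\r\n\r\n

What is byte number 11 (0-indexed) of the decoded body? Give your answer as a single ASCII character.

Answer: v

Derivation:
Chunk 1: stream[0..1]='7' size=0x7=7, data at stream[3..10]='5lc4d7f' -> body[0..7], body so far='5lc4d7f'
Chunk 2: stream[12..13]='5' size=0x5=5, data at stream[15..20]='8ue8v' -> body[7..12], body so far='5lc4d7f8ue8v'
Chunk 3: stream[22..23]='0' size=0 (terminator). Final body='5lc4d7f8ue8v' (12 bytes)
Body byte 11 = 'v'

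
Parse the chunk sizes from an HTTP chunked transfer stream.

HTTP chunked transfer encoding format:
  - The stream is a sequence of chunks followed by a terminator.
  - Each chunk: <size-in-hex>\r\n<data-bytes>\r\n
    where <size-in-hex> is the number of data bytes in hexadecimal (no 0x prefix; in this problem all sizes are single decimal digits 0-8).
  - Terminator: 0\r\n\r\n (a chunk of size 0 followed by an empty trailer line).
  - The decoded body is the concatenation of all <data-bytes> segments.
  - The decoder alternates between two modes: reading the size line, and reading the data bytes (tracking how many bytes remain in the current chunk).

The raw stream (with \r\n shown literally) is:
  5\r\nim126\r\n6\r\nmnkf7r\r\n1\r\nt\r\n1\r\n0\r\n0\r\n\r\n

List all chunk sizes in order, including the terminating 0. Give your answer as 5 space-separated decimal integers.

Answer: 5 6 1 1 0

Derivation:
Chunk 1: stream[0..1]='5' size=0x5=5, data at stream[3..8]='im126' -> body[0..5], body so far='im126'
Chunk 2: stream[10..11]='6' size=0x6=6, data at stream[13..19]='mnkf7r' -> body[5..11], body so far='im126mnkf7r'
Chunk 3: stream[21..22]='1' size=0x1=1, data at stream[24..25]='t' -> body[11..12], body so far='im126mnkf7rt'
Chunk 4: stream[27..28]='1' size=0x1=1, data at stream[30..31]='0' -> body[12..13], body so far='im126mnkf7rt0'
Chunk 5: stream[33..34]='0' size=0 (terminator). Final body='im126mnkf7rt0' (13 bytes)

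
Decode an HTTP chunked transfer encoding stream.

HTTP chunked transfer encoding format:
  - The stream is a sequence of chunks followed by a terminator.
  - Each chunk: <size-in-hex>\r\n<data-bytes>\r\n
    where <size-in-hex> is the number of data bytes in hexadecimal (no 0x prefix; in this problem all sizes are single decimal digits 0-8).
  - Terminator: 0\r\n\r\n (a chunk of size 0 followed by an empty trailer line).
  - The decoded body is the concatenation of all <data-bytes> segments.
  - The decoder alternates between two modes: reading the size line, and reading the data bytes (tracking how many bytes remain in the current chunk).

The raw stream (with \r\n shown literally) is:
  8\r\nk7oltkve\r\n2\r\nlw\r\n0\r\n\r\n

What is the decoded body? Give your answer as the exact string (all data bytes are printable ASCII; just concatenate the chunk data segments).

Chunk 1: stream[0..1]='8' size=0x8=8, data at stream[3..11]='k7oltkve' -> body[0..8], body so far='k7oltkve'
Chunk 2: stream[13..14]='2' size=0x2=2, data at stream[16..18]='lw' -> body[8..10], body so far='k7oltkvelw'
Chunk 3: stream[20..21]='0' size=0 (terminator). Final body='k7oltkvelw' (10 bytes)

Answer: k7oltkvelw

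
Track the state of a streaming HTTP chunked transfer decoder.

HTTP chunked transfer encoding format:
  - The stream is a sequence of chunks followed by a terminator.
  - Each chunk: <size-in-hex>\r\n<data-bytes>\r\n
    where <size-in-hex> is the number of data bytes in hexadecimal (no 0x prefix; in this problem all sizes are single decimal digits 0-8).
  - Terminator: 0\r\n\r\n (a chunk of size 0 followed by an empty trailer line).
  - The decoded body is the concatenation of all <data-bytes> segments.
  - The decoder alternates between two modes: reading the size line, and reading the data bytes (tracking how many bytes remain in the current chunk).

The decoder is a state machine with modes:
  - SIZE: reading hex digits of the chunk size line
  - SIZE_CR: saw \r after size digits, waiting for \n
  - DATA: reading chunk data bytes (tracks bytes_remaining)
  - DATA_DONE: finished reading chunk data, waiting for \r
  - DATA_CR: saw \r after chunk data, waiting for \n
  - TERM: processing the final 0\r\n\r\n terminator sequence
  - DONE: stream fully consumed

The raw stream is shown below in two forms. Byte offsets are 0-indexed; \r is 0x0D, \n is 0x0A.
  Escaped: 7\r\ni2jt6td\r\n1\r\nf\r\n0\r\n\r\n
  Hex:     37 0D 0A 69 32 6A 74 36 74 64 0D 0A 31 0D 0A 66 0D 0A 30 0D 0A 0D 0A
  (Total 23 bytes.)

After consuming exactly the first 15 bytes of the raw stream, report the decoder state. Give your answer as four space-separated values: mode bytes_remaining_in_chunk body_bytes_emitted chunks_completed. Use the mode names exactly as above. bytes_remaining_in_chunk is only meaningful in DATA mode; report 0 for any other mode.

Answer: DATA 1 7 1

Derivation:
Byte 0 = '7': mode=SIZE remaining=0 emitted=0 chunks_done=0
Byte 1 = 0x0D: mode=SIZE_CR remaining=0 emitted=0 chunks_done=0
Byte 2 = 0x0A: mode=DATA remaining=7 emitted=0 chunks_done=0
Byte 3 = 'i': mode=DATA remaining=6 emitted=1 chunks_done=0
Byte 4 = '2': mode=DATA remaining=5 emitted=2 chunks_done=0
Byte 5 = 'j': mode=DATA remaining=4 emitted=3 chunks_done=0
Byte 6 = 't': mode=DATA remaining=3 emitted=4 chunks_done=0
Byte 7 = '6': mode=DATA remaining=2 emitted=5 chunks_done=0
Byte 8 = 't': mode=DATA remaining=1 emitted=6 chunks_done=0
Byte 9 = 'd': mode=DATA_DONE remaining=0 emitted=7 chunks_done=0
Byte 10 = 0x0D: mode=DATA_CR remaining=0 emitted=7 chunks_done=0
Byte 11 = 0x0A: mode=SIZE remaining=0 emitted=7 chunks_done=1
Byte 12 = '1': mode=SIZE remaining=0 emitted=7 chunks_done=1
Byte 13 = 0x0D: mode=SIZE_CR remaining=0 emitted=7 chunks_done=1
Byte 14 = 0x0A: mode=DATA remaining=1 emitted=7 chunks_done=1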